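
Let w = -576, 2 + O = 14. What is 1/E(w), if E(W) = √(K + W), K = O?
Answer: -I*√141/282 ≈ -0.042108*I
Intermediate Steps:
O = 12 (O = -2 + 14 = 12)
K = 12
E(W) = √(12 + W)
1/E(w) = 1/(√(12 - 576)) = 1/(√(-564)) = 1/(2*I*√141) = -I*√141/282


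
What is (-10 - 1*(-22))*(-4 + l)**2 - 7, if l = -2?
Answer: 425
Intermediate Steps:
(-10 - 1*(-22))*(-4 + l)**2 - 7 = (-10 - 1*(-22))*(-4 - 2)**2 - 7 = (-10 + 22)*(-6)**2 - 7 = 12*36 - 7 = 432 - 7 = 425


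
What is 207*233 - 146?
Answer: 48085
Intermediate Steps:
207*233 - 146 = 48231 - 146 = 48085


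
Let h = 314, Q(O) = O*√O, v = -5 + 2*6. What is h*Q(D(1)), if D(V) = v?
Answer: 2198*√7 ≈ 5815.4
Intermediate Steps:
v = 7 (v = -5 + 12 = 7)
D(V) = 7
Q(O) = O^(3/2)
h*Q(D(1)) = 314*7^(3/2) = 314*(7*√7) = 2198*√7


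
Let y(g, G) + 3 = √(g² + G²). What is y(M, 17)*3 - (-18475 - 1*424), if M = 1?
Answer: 18890 + 3*√290 ≈ 18941.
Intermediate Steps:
y(g, G) = -3 + √(G² + g²) (y(g, G) = -3 + √(g² + G²) = -3 + √(G² + g²))
y(M, 17)*3 - (-18475 - 1*424) = (-3 + √(17² + 1²))*3 - (-18475 - 1*424) = (-3 + √(289 + 1))*3 - (-18475 - 424) = (-3 + √290)*3 - 1*(-18899) = (-9 + 3*√290) + 18899 = 18890 + 3*√290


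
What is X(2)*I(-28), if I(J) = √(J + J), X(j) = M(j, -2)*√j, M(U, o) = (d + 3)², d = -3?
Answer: 0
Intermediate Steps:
M(U, o) = 0 (M(U, o) = (-3 + 3)² = 0² = 0)
X(j) = 0 (X(j) = 0*√j = 0)
I(J) = √2*√J (I(J) = √(2*J) = √2*√J)
X(2)*I(-28) = 0*(√2*√(-28)) = 0*(√2*(2*I*√7)) = 0*(2*I*√14) = 0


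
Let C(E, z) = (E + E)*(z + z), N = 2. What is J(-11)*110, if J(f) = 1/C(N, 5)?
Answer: 11/4 ≈ 2.7500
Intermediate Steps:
C(E, z) = 4*E*z (C(E, z) = (2*E)*(2*z) = 4*E*z)
J(f) = 1/40 (J(f) = 1/(4*2*5) = 1/40)
J(-11)*110 = (1/40)*110 = 11/4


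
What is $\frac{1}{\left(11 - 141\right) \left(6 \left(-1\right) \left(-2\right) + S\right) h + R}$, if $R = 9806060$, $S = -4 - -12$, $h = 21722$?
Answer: $- \frac{1}{46671140} \approx -2.1427 \cdot 10^{-8}$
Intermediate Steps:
$S = 8$ ($S = -4 + 12 = 8$)
$\frac{1}{\left(11 - 141\right) \left(6 \left(-1\right) \left(-2\right) + S\right) h + R} = \frac{1}{\left(11 - 141\right) \left(6 \left(-1\right) \left(-2\right) + 8\right) 21722 + 9806060} = \frac{1}{- 130 \left(\left(-6\right) \left(-2\right) + 8\right) 21722 + 9806060} = \frac{1}{- 130 \left(12 + 8\right) 21722 + 9806060} = \frac{1}{\left(-130\right) 20 \cdot 21722 + 9806060} = \frac{1}{\left(-2600\right) 21722 + 9806060} = \frac{1}{-56477200 + 9806060} = \frac{1}{-46671140} = - \frac{1}{46671140}$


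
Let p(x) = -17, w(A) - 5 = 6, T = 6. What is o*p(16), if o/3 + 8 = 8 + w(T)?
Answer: -561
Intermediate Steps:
w(A) = 11 (w(A) = 5 + 6 = 11)
o = 33 (o = -24 + 3*(8 + 11) = -24 + 3*19 = -24 + 57 = 33)
o*p(16) = 33*(-17) = -561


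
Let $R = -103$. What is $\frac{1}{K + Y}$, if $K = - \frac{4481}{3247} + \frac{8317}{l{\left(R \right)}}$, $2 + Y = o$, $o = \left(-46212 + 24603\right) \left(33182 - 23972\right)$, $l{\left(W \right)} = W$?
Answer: $- \frac{334441}{66560104726214} \approx -5.0246 \cdot 10^{-9}$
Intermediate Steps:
$o = -199018890$ ($o = \left(-21609\right) 9210 = -199018890$)
$Y = -199018892$ ($Y = -2 - 199018890 = -199018892$)
$K = - \frac{27466842}{334441}$ ($K = - \frac{4481}{3247} + \frac{8317}{-103} = \left(-4481\right) \frac{1}{3247} + 8317 \left(- \frac{1}{103}\right) = - \frac{4481}{3247} - \frac{8317}{103} = - \frac{27466842}{334441} \approx -82.128$)
$\frac{1}{K + Y} = \frac{1}{- \frac{27466842}{334441} - 199018892} = \frac{1}{- \frac{66560104726214}{334441}} = - \frac{334441}{66560104726214}$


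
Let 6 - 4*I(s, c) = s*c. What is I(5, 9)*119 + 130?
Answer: -4121/4 ≈ -1030.3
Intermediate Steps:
I(s, c) = 3/2 - c*s/4 (I(s, c) = 3/2 - s*c/4 = 3/2 - c*s/4)
I(5, 9)*119 + 130 = (3/2 - ¼*9*5)*119 + 130 = (3/2 - 45/4)*119 + 130 = -39/4*119 + 130 = -4641/4 + 130 = -4121/4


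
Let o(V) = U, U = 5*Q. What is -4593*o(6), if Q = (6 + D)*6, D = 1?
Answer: -964530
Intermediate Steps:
Q = 42 (Q = (6 + 1)*6 = 7*6 = 42)
U = 210 (U = 5*42 = 210)
o(V) = 210
-4593*o(6) = -4593*210 = -964530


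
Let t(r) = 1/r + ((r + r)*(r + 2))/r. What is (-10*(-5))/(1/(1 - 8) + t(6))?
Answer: 2100/673 ≈ 3.1204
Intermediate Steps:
t(r) = 4 + 1/r + 2*r (t(r) = 1/r + ((2*r)*(2 + r))/r = 1/r + (2*r*(2 + r))/r = 1/r + (4 + 2*r) = 4 + 1/r + 2*r)
(-10*(-5))/(1/(1 - 8) + t(6)) = (-10*(-5))/(1/(1 - 8) + (4 + 1/6 + 2*6)) = 50/(1/(-7) + (4 + ⅙ + 12)) = 50/(-⅐ + 97/6) = 50/(673/42) = 50*(42/673) = 2100/673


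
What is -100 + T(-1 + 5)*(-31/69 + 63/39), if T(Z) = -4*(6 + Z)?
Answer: -131540/897 ≈ -146.64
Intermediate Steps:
T(Z) = -24 - 4*Z
-100 + T(-1 + 5)*(-31/69 + 63/39) = -100 + (-24 - 4*(-1 + 5))*(-31/69 + 63/39) = -100 + (-24 - 4*4)*(-31*1/69 + 63*(1/39)) = -100 + (-24 - 16)*(-31/69 + 21/13) = -100 - 40*1046/897 = -100 - 41840/897 = -131540/897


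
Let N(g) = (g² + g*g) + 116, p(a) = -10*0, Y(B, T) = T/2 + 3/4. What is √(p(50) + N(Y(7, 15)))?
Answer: √4034/4 ≈ 15.878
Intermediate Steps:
Y(B, T) = ¾ + T/2 (Y(B, T) = T*(½) + 3*(¼) = T/2 + ¾ = ¾ + T/2)
p(a) = 0
N(g) = 116 + 2*g² (N(g) = (g² + g²) + 116 = 2*g² + 116 = 116 + 2*g²)
√(p(50) + N(Y(7, 15))) = √(0 + (116 + 2*(¾ + (½)*15)²)) = √(0 + (116 + 2*(¾ + 15/2)²)) = √(0 + (116 + 2*(33/4)²)) = √(0 + (116 + 2*(1089/16))) = √(0 + (116 + 1089/8)) = √(0 + 2017/8) = √(2017/8) = √4034/4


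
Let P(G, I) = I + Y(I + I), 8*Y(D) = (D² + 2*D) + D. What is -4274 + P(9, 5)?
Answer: -17011/4 ≈ -4252.8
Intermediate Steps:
Y(D) = D²/8 + 3*D/8 (Y(D) = ((D² + 2*D) + D)/8 = (D² + 3*D)/8 = D²/8 + 3*D/8)
P(G, I) = I + I*(3 + 2*I)/4 (P(G, I) = I + (I + I)*(3 + (I + I))/8 = I + (2*I)*(3 + 2*I)/8 = I + I*(3 + 2*I)/4)
-4274 + P(9, 5) = -4274 + (¼)*5*(7 + 2*5) = -4274 + (¼)*5*(7 + 10) = -4274 + (¼)*5*17 = -4274 + 85/4 = -17011/4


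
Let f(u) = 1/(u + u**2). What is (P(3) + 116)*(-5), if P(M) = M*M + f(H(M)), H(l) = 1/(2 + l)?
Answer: -3875/6 ≈ -645.83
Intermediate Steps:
P(M) = M**2 + (2 + M)/(1 + 1/(2 + M)) (P(M) = M*M + 1/((1/(2 + M))*(1 + 1/(2 + M))) = M**2 + (2 + M)/(1 + 1/(2 + M)))
(P(3) + 116)*(-5) = (((2 + 3)**2 + 3**2*(3 + 3))/(3 + 3) + 116)*(-5) = ((5**2 + 9*6)/6 + 116)*(-5) = ((25 + 54)/6 + 116)*(-5) = ((1/6)*79 + 116)*(-5) = (79/6 + 116)*(-5) = (775/6)*(-5) = -3875/6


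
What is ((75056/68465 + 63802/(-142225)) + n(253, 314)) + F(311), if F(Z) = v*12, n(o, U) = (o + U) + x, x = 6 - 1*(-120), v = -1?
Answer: 1327499923059/1947486925 ≈ 681.65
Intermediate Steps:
x = 126 (x = 6 + 120 = 126)
n(o, U) = 126 + U + o (n(o, U) = (o + U) + 126 = (U + o) + 126 = 126 + U + o)
F(Z) = -12 (F(Z) = -1*12 = -12)
((75056/68465 + 63802/(-142225)) + n(253, 314)) + F(311) = ((75056/68465 + 63802/(-142225)) + (126 + 314 + 253)) - 12 = ((75056*(1/68465) + 63802*(-1/142225)) + 693) - 12 = ((75056/68465 - 63802/142225) + 693) - 12 = (1261327134/1947486925 + 693) - 12 = 1350869766159/1947486925 - 12 = 1327499923059/1947486925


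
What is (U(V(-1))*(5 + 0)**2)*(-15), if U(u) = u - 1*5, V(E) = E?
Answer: 2250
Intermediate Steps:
U(u) = -5 + u (U(u) = u - 5 = -5 + u)
(U(V(-1))*(5 + 0)**2)*(-15) = ((-5 - 1)*(5 + 0)**2)*(-15) = -6*5**2*(-15) = -6*25*(-15) = -150*(-15) = 2250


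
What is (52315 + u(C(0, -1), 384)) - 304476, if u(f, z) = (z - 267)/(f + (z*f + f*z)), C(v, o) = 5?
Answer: -969558928/3845 ≈ -2.5216e+5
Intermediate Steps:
u(f, z) = (-267 + z)/(f + 2*f*z) (u(f, z) = (-267 + z)/(f + (f*z + f*z)) = (-267 + z)/(f + 2*f*z))
(52315 + u(C(0, -1), 384)) - 304476 = (52315 + (-267 + 384)/(5*(1 + 2*384))) - 304476 = (52315 + (⅕)*117/(1 + 768)) - 304476 = (52315 + (⅕)*117/769) - 304476 = (52315 + (⅕)*(1/769)*117) - 304476 = (52315 + 117/3845) - 304476 = 201151292/3845 - 304476 = -969558928/3845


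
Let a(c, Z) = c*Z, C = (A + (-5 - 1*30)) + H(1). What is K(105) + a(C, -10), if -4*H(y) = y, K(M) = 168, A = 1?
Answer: 1021/2 ≈ 510.50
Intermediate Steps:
H(y) = -y/4
C = -137/4 (C = (1 + (-5 - 1*30)) - 1/4*1 = (1 + (-5 - 30)) - 1/4 = (1 - 35) - 1/4 = -34 - 1/4 = -137/4 ≈ -34.250)
a(c, Z) = Z*c
K(105) + a(C, -10) = 168 - 10*(-137/4) = 168 + 685/2 = 1021/2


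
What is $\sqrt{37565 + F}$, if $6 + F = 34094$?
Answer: $\sqrt{71653} \approx 267.68$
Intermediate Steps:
$F = 34088$ ($F = -6 + 34094 = 34088$)
$\sqrt{37565 + F} = \sqrt{37565 + 34088} = \sqrt{71653}$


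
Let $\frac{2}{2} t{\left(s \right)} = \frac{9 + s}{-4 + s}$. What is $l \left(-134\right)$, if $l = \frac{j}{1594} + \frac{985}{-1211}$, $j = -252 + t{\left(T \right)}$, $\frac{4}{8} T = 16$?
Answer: $\frac{71727855}{551524} \approx 130.05$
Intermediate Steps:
$T = 32$ ($T = 2 \cdot 16 = 32$)
$t{\left(s \right)} = \frac{9 + s}{-4 + s}$
$j = - \frac{7015}{28}$ ($j = -252 + \frac{9 + 32}{-4 + 32} = -252 + \frac{1}{28} \cdot 41 = -252 + \frac{41}{28} = - \frac{7015}{28} \approx -250.54$)
$l = - \frac{1070565}{1103048}$ ($l = - \frac{7015}{28 \cdot 1594} + \frac{985}{-1211} = \left(- \frac{7015}{28}\right) \frac{1}{1594} + 985 \left(- \frac{1}{1211}\right) = - \frac{7015}{44632} - \frac{985}{1211} = - \frac{1070565}{1103048} \approx -0.97055$)
$l \left(-134\right) = \left(- \frac{1070565}{1103048}\right) \left(-134\right) = \frac{71727855}{551524}$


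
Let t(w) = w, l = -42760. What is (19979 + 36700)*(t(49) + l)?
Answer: -2420816769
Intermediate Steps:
(19979 + 36700)*(t(49) + l) = (19979 + 36700)*(49 - 42760) = 56679*(-42711) = -2420816769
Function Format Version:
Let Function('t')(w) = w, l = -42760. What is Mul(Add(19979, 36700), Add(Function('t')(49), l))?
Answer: -2420816769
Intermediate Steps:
Mul(Add(19979, 36700), Add(Function('t')(49), l)) = Mul(Add(19979, 36700), Add(49, -42760)) = Mul(56679, -42711) = -2420816769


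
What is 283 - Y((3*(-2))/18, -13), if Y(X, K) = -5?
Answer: 288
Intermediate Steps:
283 - Y((3*(-2))/18, -13) = 283 - 1*(-5) = 283 + 5 = 288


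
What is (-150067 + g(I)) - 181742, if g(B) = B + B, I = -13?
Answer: -331835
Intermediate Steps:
g(B) = 2*B
(-150067 + g(I)) - 181742 = (-150067 + 2*(-13)) - 181742 = (-150067 - 26) - 181742 = -150093 - 181742 = -331835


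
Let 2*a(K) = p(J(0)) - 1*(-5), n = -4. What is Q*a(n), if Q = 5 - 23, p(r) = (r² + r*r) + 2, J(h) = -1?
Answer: -81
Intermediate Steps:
p(r) = 2 + 2*r² (p(r) = (r² + r²) + 2 = 2*r² + 2 = 2 + 2*r²)
a(K) = 9/2 (a(K) = ((2 + 2*(-1)²) - 1*(-5))/2 = ((2 + 2*1) + 5)/2 = ((2 + 2) + 5)/2 = (4 + 5)/2 = (½)*9 = 9/2)
Q = -18
Q*a(n) = -18*9/2 = -81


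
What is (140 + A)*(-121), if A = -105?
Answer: -4235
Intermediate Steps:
(140 + A)*(-121) = (140 - 105)*(-121) = 35*(-121) = -4235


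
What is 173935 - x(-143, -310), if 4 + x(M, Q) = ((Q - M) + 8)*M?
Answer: 151202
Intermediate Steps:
x(M, Q) = -4 + M*(8 + Q - M) (x(M, Q) = -4 + ((Q - M) + 8)*M = -4 + (8 + Q - M)*M = -4 + M*(8 + Q - M))
173935 - x(-143, -310) = 173935 - (-4 - 1*(-143)² + 8*(-143) - 143*(-310)) = 173935 - (-4 - 1*20449 - 1144 + 44330) = 173935 - (-4 - 20449 - 1144 + 44330) = 173935 - 1*22733 = 173935 - 22733 = 151202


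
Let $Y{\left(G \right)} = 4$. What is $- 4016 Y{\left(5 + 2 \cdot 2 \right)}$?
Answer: $-16064$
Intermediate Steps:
$- 4016 Y{\left(5 + 2 \cdot 2 \right)} = \left(-4016\right) 4 = -16064$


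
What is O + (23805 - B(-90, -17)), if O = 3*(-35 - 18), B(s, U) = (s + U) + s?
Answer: 23843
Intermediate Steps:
B(s, U) = U + 2*s (B(s, U) = (U + s) + s = U + 2*s)
O = -159 (O = 3*(-53) = -159)
O + (23805 - B(-90, -17)) = -159 + (23805 - (-17 + 2*(-90))) = -159 + (23805 - (-17 - 180)) = -159 + (23805 - 1*(-197)) = -159 + (23805 + 197) = -159 + 24002 = 23843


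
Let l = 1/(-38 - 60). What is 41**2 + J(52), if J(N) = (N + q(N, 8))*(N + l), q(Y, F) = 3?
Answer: 444963/98 ≈ 4540.4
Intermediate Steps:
l = -1/98 (l = 1/(-98) = -1/98 ≈ -0.010204)
J(N) = (3 + N)*(-1/98 + N) (J(N) = (N + 3)*(N - 1/98) = (3 + N)*(-1/98 + N))
41**2 + J(52) = 41**2 + (-3/98 + 52**2 + (293/98)*52) = 1681 + (-3/98 + 2704 + 7618/49) = 1681 + 280225/98 = 444963/98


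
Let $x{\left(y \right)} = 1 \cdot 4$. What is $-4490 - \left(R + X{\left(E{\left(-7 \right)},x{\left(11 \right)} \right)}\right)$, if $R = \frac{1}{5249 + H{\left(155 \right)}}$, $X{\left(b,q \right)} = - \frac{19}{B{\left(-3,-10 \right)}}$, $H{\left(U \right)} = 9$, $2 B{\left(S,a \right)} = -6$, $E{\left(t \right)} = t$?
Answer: $- \frac{70925165}{15774} \approx -4496.3$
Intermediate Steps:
$B{\left(S,a \right)} = -3$ ($B{\left(S,a \right)} = \frac{1}{2} \left(-6\right) = -3$)
$x{\left(y \right)} = 4$
$X{\left(b,q \right)} = \frac{19}{3}$ ($X{\left(b,q \right)} = - \frac{19}{-3} = \left(-19\right) \left(- \frac{1}{3}\right) = \frac{19}{3}$)
$R = \frac{1}{5258}$ ($R = \frac{1}{5249 + 9} = \frac{1}{5258} \approx 0.00019019$)
$-4490 - \left(R + X{\left(E{\left(-7 \right)},x{\left(11 \right)} \right)}\right) = -4490 - \left(\frac{1}{5258} + \frac{19}{3}\right) = -4490 - \frac{99905}{15774} = - \frac{70925165}{15774}$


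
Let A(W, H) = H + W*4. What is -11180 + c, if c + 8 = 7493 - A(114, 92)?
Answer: -4243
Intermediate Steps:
A(W, H) = H + 4*W
c = 6937 (c = -8 + (7493 - (92 + 4*114)) = -8 + (7493 - (92 + 456)) = -8 + (7493 - 1*548) = -8 + (7493 - 548) = -8 + 6945 = 6937)
-11180 + c = -11180 + 6937 = -4243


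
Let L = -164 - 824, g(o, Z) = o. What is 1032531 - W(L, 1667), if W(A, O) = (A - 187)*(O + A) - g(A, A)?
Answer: 1829368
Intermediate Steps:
L = -988
W(A, O) = -A + (-187 + A)*(A + O) (W(A, O) = (A - 187)*(O + A) - A = (-187 + A)*(A + O) - A = -A + (-187 + A)*(A + O))
1032531 - W(L, 1667) = 1032531 - ((-988)² - 188*(-988) - 187*1667 - 988*1667) = 1032531 - (976144 + 185744 - 311729 - 1646996) = 1032531 - 1*(-796837) = 1032531 + 796837 = 1829368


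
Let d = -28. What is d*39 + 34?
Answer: -1058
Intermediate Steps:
d*39 + 34 = -28*39 + 34 = -1092 + 34 = -1058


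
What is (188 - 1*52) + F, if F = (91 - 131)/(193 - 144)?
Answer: 6624/49 ≈ 135.18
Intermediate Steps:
F = -40/49 ≈ -0.81633
(188 - 1*52) + F = (188 - 1*52) - 40/49 = (188 - 52) - 40/49 = 136 - 40/49 = 6624/49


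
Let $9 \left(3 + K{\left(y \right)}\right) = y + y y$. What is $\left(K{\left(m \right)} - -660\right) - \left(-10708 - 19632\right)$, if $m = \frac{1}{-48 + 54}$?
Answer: $\frac{10043035}{324} \approx 30997.0$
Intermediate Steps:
$m = \frac{1}{6} \approx 0.16667$
$K{\left(y \right)} = -3 + \frac{y}{9} + \frac{y^{2}}{9}$ ($K{\left(y \right)} = -3 + \frac{y + y y}{9} = -3 + \frac{y + y^{2}}{9} = -3 + \left(\frac{y}{9} + \frac{y^{2}}{9}\right) = -3 + \frac{y}{9} + \frac{y^{2}}{9}$)
$\left(K{\left(m \right)} - -660\right) - \left(-10708 - 19632\right) = \left(\left(-3 + \frac{1}{9} \cdot \frac{1}{6} + \frac{1}{9 \cdot 36}\right) - -660\right) - \left(-10708 - 19632\right) = \left(\left(-3 + \frac{1}{54} + \frac{1}{9} \cdot \frac{1}{36}\right) + 660\right) - \left(-10708 - 19632\right) = \left(\left(-3 + \frac{1}{54} + \frac{1}{324}\right) + 660\right) - -30340 = \left(- \frac{965}{324} + 660\right) + 30340 = \frac{212875}{324} + 30340 = \frac{10043035}{324}$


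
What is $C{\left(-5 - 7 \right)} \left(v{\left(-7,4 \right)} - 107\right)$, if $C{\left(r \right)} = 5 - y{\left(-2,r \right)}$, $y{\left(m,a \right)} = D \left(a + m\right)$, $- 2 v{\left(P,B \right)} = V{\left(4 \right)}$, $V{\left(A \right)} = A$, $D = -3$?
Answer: $4033$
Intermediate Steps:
$v{\left(P,B \right)} = -2$ ($v{\left(P,B \right)} = \left(- \frac{1}{2}\right) 4 = -2$)
$y{\left(m,a \right)} = - 3 a - 3 m$ ($y{\left(m,a \right)} = - 3 \left(a + m\right) = - 3 a - 3 m$)
$C{\left(r \right)} = -1 + 3 r$ ($C{\left(r \right)} = 5 - \left(- 3 r - -6\right) = 5 - \left(- 3 r + 6\right) = 5 - \left(6 - 3 r\right) = 5 + \left(-6 + 3 r\right) = -1 + 3 r$)
$C{\left(-5 - 7 \right)} \left(v{\left(-7,4 \right)} - 107\right) = \left(-1 + 3 \left(-5 - 7\right)\right) \left(-2 - 107\right) = \left(-1 + 3 \left(-5 - 7\right)\right) \left(-109\right) = \left(-1 + 3 \left(-12\right)\right) \left(-109\right) = \left(-1 - 36\right) \left(-109\right) = \left(-37\right) \left(-109\right) = 4033$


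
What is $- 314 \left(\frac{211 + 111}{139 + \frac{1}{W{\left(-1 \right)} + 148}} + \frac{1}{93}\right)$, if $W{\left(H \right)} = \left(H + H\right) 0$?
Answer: $- \frac{199730062}{273327} \approx -730.74$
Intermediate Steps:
$W{\left(H \right)} = 0$ ($W{\left(H \right)} = 2 H 0 = 0$)
$- 314 \left(\frac{211 + 111}{139 + \frac{1}{W{\left(-1 \right)} + 148}} + \frac{1}{93}\right) = - 314 \left(\frac{211 + 111}{139 + \frac{1}{0 + 148}} + \frac{1}{93}\right) = - 314 \left(\frac{322}{139 + \frac{1}{148}} + \frac{1}{93}\right) = - 314 \left(\frac{322}{\frac{20573}{148}} + \frac{1}{93}\right) = - 314 \left(322 \cdot \frac{148}{20573} + \frac{1}{93}\right) = - 314 \left(\frac{6808}{2939} + \frac{1}{93}\right) = \left(-314\right) \frac{636083}{273327} = - \frac{199730062}{273327}$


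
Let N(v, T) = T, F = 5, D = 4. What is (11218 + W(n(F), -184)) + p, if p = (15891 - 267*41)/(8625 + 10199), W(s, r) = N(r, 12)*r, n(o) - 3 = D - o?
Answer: 21201148/2353 ≈ 9010.3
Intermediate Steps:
n(o) = 7 - o (n(o) = 3 + (4 - o) = 7 - o)
W(s, r) = 12*r
p = 618/2353 (p = (15891 - 10947)/18824 = 4944*(1/18824) = 618/2353 ≈ 0.26264)
(11218 + W(n(F), -184)) + p = (11218 + 12*(-184)) + 618/2353 = (11218 - 2208) + 618/2353 = 9010 + 618/2353 = 21201148/2353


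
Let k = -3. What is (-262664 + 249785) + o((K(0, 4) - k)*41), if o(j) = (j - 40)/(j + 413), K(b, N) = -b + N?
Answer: -9015053/700 ≈ -12879.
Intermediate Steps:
K(b, N) = N - b
o(j) = (-40 + j)/(413 + j)
(-262664 + 249785) + o((K(0, 4) - k)*41) = (-262664 + 249785) + (-40 + ((4 - 1*0) - 1*(-3))*41)/(413 + ((4 - 1*0) - 1*(-3))*41) = -12879 + (-40 + ((4 + 0) + 3)*41)/(413 + ((4 + 0) + 3)*41) = -12879 + (-40 + (4 + 3)*41)/(413 + (4 + 3)*41) = -12879 + (-40 + 7*41)/(413 + 7*41) = -12879 + (-40 + 287)/(413 + 287) = -12879 + 247/700 = -9015053/700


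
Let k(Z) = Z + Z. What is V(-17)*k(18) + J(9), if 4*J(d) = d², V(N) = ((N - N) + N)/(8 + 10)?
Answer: -55/4 ≈ -13.750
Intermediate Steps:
V(N) = N/18 (V(N) = (0 + N)/18 = N*(1/18) = N/18)
k(Z) = 2*Z
J(d) = d²/4
V(-17)*k(18) + J(9) = ((1/18)*(-17))*(2*18) + (¼)*9² = -17/18*36 + (¼)*81 = -34 + 81/4 = -55/4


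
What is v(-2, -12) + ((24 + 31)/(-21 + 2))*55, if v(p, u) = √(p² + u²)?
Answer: -3025/19 + 2*√37 ≈ -147.04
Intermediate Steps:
v(-2, -12) + ((24 + 31)/(-21 + 2))*55 = √((-2)² + (-12)²) + ((24 + 31)/(-21 + 2))*55 = √(4 + 144) + (55/(-19))*55 = √148 + (55*(-1/19))*55 = 2*√37 - 55/19*55 = 2*√37 - 3025/19 = -3025/19 + 2*√37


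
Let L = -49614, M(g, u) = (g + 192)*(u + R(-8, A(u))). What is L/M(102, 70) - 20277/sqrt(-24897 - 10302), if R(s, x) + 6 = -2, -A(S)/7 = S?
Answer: -8269/3038 + 6759*I*sqrt(3911)/3911 ≈ -2.7219 + 108.08*I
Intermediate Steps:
A(S) = -7*S
R(s, x) = -8 (R(s, x) = -6 - 2 = -8)
M(g, u) = (-8 + u)*(192 + g) (M(g, u) = (g + 192)*(u - 8) = (192 + g)*(-8 + u) = (-8 + u)*(192 + g))
L/M(102, 70) - 20277/sqrt(-24897 - 10302) = -49614/(-1536 - 8*102 + 192*70 + 102*70) - 20277/sqrt(-24897 - 10302) = -49614/(-1536 - 816 + 13440 + 7140) - 20277*(-I*sqrt(3911)/11733) = -49614/18228 - 20277*(-I*sqrt(3911)/11733) = -49614*1/18228 - (-6759)*I*sqrt(3911)/3911 = -8269/3038 + 6759*I*sqrt(3911)/3911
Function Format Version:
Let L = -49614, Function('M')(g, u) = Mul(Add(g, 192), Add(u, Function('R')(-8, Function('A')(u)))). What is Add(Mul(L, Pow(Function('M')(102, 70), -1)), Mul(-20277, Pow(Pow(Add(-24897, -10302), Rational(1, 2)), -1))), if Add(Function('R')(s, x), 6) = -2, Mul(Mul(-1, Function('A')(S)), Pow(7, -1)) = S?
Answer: Add(Rational(-8269, 3038), Mul(Rational(6759, 3911), I, Pow(3911, Rational(1, 2)))) ≈ Add(-2.7219, Mul(108.08, I))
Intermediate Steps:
Function('A')(S) = Mul(-7, S)
Function('R')(s, x) = -8 (Function('R')(s, x) = Add(-6, -2) = -8)
Function('M')(g, u) = Mul(Add(-8, u), Add(192, g)) (Function('M')(g, u) = Mul(Add(g, 192), Add(u, -8)) = Mul(Add(192, g), Add(-8, u)) = Mul(Add(-8, u), Add(192, g)))
Add(Mul(L, Pow(Function('M')(102, 70), -1)), Mul(-20277, Pow(Pow(Add(-24897, -10302), Rational(1, 2)), -1))) = Add(Mul(-49614, Pow(Add(-1536, Mul(-8, 102), Mul(192, 70), Mul(102, 70)), -1)), Mul(-20277, Pow(Pow(Add(-24897, -10302), Rational(1, 2)), -1))) = Add(Mul(-49614, Pow(Add(-1536, -816, 13440, 7140), -1)), Mul(-20277, Pow(Pow(-35199, Rational(1, 2)), -1))) = Add(Mul(-49614, Pow(18228, -1)), Mul(-20277, Pow(Mul(3, I, Pow(3911, Rational(1, 2))), -1))) = Add(Mul(-49614, Rational(1, 18228)), Mul(-20277, Mul(Rational(-1, 11733), I, Pow(3911, Rational(1, 2))))) = Add(Rational(-8269, 3038), Mul(Rational(6759, 3911), I, Pow(3911, Rational(1, 2))))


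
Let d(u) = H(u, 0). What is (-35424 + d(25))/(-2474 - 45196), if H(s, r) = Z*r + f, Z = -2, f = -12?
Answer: 5906/7945 ≈ 0.74336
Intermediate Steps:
H(s, r) = -12 - 2*r (H(s, r) = -2*r - 12 = -12 - 2*r)
d(u) = -12 (d(u) = -12 - 2*0 = -12 + 0 = -12)
(-35424 + d(25))/(-2474 - 45196) = (-35424 - 12)/(-2474 - 45196) = -35436/(-47670) = -35436*(-1/47670) = 5906/7945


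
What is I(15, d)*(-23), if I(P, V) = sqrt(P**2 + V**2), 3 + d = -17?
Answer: -575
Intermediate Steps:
d = -20 (d = -3 - 17 = -20)
I(15, d)*(-23) = sqrt(15**2 + (-20)**2)*(-23) = sqrt(225 + 400)*(-23) = sqrt(625)*(-23) = 25*(-23) = -575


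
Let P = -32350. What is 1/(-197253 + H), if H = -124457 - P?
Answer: -1/289360 ≈ -3.4559e-6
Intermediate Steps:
H = -92107 (H = -124457 - 1*(-32350) = -124457 + 32350 = -92107)
1/(-197253 + H) = 1/(-197253 - 92107) = 1/(-289360) = -1/289360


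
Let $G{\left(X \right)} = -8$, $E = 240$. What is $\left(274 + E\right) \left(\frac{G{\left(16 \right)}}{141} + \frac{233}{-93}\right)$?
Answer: $- \frac{1918762}{1457} \approx -1316.9$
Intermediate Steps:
$\left(274 + E\right) \left(\frac{G{\left(16 \right)}}{141} + \frac{233}{-93}\right) = \left(274 + 240\right) \left(- \frac{8}{141} + \frac{233}{-93}\right) = 514 \left(\left(-8\right) \frac{1}{141} + 233 \left(- \frac{1}{93}\right)\right) = 514 \left(- \frac{8}{141} - \frac{233}{93}\right) = 514 \left(- \frac{3733}{1457}\right) = - \frac{1918762}{1457}$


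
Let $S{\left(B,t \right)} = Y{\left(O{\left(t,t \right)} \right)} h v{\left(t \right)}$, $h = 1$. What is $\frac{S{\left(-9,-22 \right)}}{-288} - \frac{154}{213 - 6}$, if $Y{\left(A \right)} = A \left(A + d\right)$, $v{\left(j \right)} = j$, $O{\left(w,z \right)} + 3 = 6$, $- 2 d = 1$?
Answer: $- \frac{1133}{6624} \approx -0.17104$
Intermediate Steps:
$d = - \frac{1}{2}$ ($d = \left(- \frac{1}{2}\right) 1 = - \frac{1}{2} \approx -0.5$)
$O{\left(w,z \right)} = 3$ ($O{\left(w,z \right)} = -3 + 6 = 3$)
$Y{\left(A \right)} = A \left(- \frac{1}{2} + A\right)$ ($Y{\left(A \right)} = A \left(A - \frac{1}{2}\right) = A \left(- \frac{1}{2} + A\right)$)
$S{\left(B,t \right)} = \frac{15 t}{2}$ ($S{\left(B,t \right)} = 3 \left(- \frac{1}{2} + 3\right) 1 t = 3 \cdot \frac{5}{2} \cdot 1 t = \frac{15}{2} \cdot 1 t = \frac{15 t}{2}$)
$\frac{S{\left(-9,-22 \right)}}{-288} - \frac{154}{213 - 6} = \frac{\frac{15}{2} \left(-22\right)}{-288} - \frac{154}{213 - 6} = \left(-165\right) \left(- \frac{1}{288}\right) - \frac{154}{213 - 6} = \frac{55}{96} - \frac{154}{207} = - \frac{1133}{6624}$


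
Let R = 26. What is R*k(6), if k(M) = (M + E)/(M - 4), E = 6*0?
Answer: 78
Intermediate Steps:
E = 0
k(M) = M/(-4 + M) (k(M) = (M + 0)/(M - 4) = M/(-4 + M))
R*k(6) = 26*(6/(-4 + 6)) = 26*(6/2) = 26*(6*(½)) = 26*3 = 78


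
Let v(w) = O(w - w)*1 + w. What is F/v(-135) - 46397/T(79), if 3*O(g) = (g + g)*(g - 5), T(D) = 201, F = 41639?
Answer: -4877678/9045 ≈ -539.27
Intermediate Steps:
O(g) = 2*g*(-5 + g)/3 (O(g) = ((g + g)*(g - 5))/3 = ((2*g)*(-5 + g))/3 = (2*g*(-5 + g))/3 = 2*g*(-5 + g)/3)
v(w) = w (v(w) = (2*(w - w)*(-5 + (w - w))/3)*1 + w = ((⅔)*0*(-5 + 0))*1 + w = ((⅔)*0*(-5))*1 + w = 0*1 + w = 0 + w = w)
F/v(-135) - 46397/T(79) = 41639/(-135) - 46397/201 = 41639*(-1/135) - 46397*1/201 = -41639/135 - 46397/201 = -4877678/9045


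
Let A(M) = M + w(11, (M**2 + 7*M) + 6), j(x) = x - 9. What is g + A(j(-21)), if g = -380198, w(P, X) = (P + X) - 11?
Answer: -379532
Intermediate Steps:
j(x) = -9 + x
w(P, X) = -11 + P + X
A(M) = 6 + M**2 + 8*M (A(M) = M + (-11 + 11 + ((M**2 + 7*M) + 6)) = M + (-11 + 11 + (6 + M**2 + 7*M)) = M + (6 + M**2 + 7*M) = 6 + M**2 + 8*M)
g + A(j(-21)) = -380198 + (6 + (-9 - 21)**2 + 8*(-9 - 21)) = -380198 + (6 + (-30)**2 + 8*(-30)) = -380198 + (6 + 900 - 240) = -380198 + 666 = -379532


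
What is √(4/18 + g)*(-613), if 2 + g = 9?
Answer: -613*√65/3 ≈ -1647.4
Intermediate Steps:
g = 7 (g = -2 + 9 = 7)
√(4/18 + g)*(-613) = √(4/18 + 7)*(-613) = √(4*(1/18) + 7)*(-613) = √(2/9 + 7)*(-613) = √(65/9)*(-613) = (√65/3)*(-613) = -613*√65/3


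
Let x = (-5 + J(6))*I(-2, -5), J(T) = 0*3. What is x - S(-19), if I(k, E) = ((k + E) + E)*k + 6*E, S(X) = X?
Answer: 49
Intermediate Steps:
J(T) = 0
I(k, E) = 6*E + k*(k + 2*E) (I(k, E) = ((E + k) + E)*k + 6*E = (k + 2*E)*k + 6*E = k*(k + 2*E) + 6*E = 6*E + k*(k + 2*E))
x = 30 (x = (-5 + 0)*((-2)² + 6*(-5) + 2*(-5)*(-2)) = -5*(4 - 30 + 20) = -5*(-6) = 30)
x - S(-19) = 30 - 1*(-19) = 30 + 19 = 49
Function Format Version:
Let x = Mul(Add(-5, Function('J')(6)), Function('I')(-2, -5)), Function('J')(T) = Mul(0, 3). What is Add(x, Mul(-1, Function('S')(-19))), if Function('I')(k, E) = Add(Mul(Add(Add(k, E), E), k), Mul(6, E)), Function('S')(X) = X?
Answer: 49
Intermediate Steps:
Function('J')(T) = 0
Function('I')(k, E) = Add(Mul(6, E), Mul(k, Add(k, Mul(2, E)))) (Function('I')(k, E) = Add(Mul(Add(Add(E, k), E), k), Mul(6, E)) = Add(Mul(Add(k, Mul(2, E)), k), Mul(6, E)) = Add(Mul(k, Add(k, Mul(2, E))), Mul(6, E)) = Add(Mul(6, E), Mul(k, Add(k, Mul(2, E)))))
x = 30 (x = Mul(Add(-5, 0), Add(Pow(-2, 2), Mul(6, -5), Mul(2, -5, -2))) = Mul(-5, Add(4, -30, 20)) = Mul(-5, -6) = 30)
Add(x, Mul(-1, Function('S')(-19))) = Add(30, Mul(-1, -19)) = Add(30, 19) = 49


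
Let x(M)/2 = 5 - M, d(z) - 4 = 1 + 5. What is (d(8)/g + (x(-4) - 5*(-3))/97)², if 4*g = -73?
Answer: 2163841/50140561 ≈ 0.043155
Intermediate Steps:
d(z) = 10 (d(z) = 4 + (1 + 5) = 4 + 6 = 10)
g = -73/4 (g = (¼)*(-73) = -73/4 ≈ -18.250)
x(M) = 10 - 2*M (x(M) = 2*(5 - M) = 10 - 2*M)
(d(8)/g + (x(-4) - 5*(-3))/97)² = (10/(-73/4) + ((10 - 2*(-4)) - 5*(-3))/97)² = (10*(-4/73) + ((10 + 8) + 15)*(1/97))² = (-40/73 + (18 + 15)*(1/97))² = (-40/73 + 33*(1/97))² = (-40/73 + 33/97)² = (-1471/7081)² = 2163841/50140561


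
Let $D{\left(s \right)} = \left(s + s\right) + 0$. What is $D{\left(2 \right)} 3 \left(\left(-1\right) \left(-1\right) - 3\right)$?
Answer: $-24$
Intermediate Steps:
$D{\left(s \right)} = 2 s$ ($D{\left(s \right)} = 2 s + 0 = 2 s$)
$D{\left(2 \right)} 3 \left(\left(-1\right) \left(-1\right) - 3\right) = 2 \cdot 2 \cdot 3 \left(\left(-1\right) \left(-1\right) - 3\right) = 4 \cdot 3 \left(1 - 3\right) = 4 \cdot 3 \left(-2\right) = 4 \left(-6\right) = -24$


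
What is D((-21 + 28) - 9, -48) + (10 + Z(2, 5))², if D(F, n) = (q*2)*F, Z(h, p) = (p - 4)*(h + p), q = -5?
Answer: 309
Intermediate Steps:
Z(h, p) = (-4 + p)*(h + p)
D(F, n) = -10*F (D(F, n) = (-5*2)*F = -10*F)
D((-21 + 28) - 9, -48) + (10 + Z(2, 5))² = -10*((-21 + 28) - 9) + (10 + (5² - 4*2 - 4*5 + 2*5))² = -10*(7 - 9) + (10 + (25 - 8 - 20 + 10))² = -10*(-2) + (10 + 7)² = 20 + 17² = 20 + 289 = 309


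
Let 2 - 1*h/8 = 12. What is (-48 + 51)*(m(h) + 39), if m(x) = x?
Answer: -123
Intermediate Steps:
h = -80 (h = 16 - 8*12 = 16 - 96 = -80)
(-48 + 51)*(m(h) + 39) = (-48 + 51)*(-80 + 39) = 3*(-41) = -123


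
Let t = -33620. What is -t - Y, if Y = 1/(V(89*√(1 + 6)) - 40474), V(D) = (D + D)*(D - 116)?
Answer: 2370926910365/70521324 - 2581*√7/246824634 ≈ 33620.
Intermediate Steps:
V(D) = 2*D*(-116 + D) (V(D) = (2*D)*(-116 + D) = 2*D*(-116 + D))
Y = 1/(-40474 + 178*√7*(-116 + 89*√7)) (Y = 1/(2*(89*√(1 + 6))*(-116 + 89*√(1 + 6)) - 40474) = 1/(2*(89*√7)*(-116 + 89*√7) - 40474) = 1/(178*√7*(-116 + 89*√7) - 40474) = 1/(-40474 + 178*√7*(-116 + 89*√7)) ≈ 6.3329e-5)
-t - Y = -1*(-33620) - (2515/70521324 + 2581*√7/246824634) = 33620 + (-2515/70521324 - 2581*√7/246824634) = 2370926910365/70521324 - 2581*√7/246824634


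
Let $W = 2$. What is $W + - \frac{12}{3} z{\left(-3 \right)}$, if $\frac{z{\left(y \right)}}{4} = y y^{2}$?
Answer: $434$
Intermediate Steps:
$z{\left(y \right)} = 4 y^{3}$ ($z{\left(y \right)} = 4 y y^{2} = 4 y^{3}$)
$W + - \frac{12}{3} z{\left(-3 \right)} = 2 + - \frac{12}{3} \cdot 4 \left(-3\right)^{3} = 2 + \left(-12\right) \frac{1}{3} \cdot 4 \left(-27\right) = 2 - -432 = 2 + 432 = 434$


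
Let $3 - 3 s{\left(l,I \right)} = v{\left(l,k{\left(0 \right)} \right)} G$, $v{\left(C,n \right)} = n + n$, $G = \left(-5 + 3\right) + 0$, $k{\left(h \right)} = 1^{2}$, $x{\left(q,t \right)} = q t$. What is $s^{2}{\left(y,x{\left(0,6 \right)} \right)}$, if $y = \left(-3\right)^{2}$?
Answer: $\frac{49}{9} \approx 5.4444$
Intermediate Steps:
$k{\left(h \right)} = 1$
$G = -2$ ($G = -2 + 0 = -2$)
$v{\left(C,n \right)} = 2 n$
$y = 9$
$s{\left(l,I \right)} = \frac{7}{3}$ ($s{\left(l,I \right)} = 1 - \frac{2 \cdot 1 \left(-2\right)}{3} = 1 - \frac{2 \left(-2\right)}{3} = 1 - - \frac{4}{3} = 1 + \frac{4}{3} = \frac{7}{3}$)
$s^{2}{\left(y,x{\left(0,6 \right)} \right)} = \left(\frac{7}{3}\right)^{2} = \frac{49}{9}$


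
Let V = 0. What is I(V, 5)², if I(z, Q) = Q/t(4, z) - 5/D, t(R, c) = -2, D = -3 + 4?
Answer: 225/4 ≈ 56.250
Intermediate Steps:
D = 1
I(z, Q) = -5 - Q/2 (I(z, Q) = Q/(-2) - 5/1 = Q*(-½) - 5*1 = -Q/2 - 5 = -5 - Q/2)
I(V, 5)² = (-5 - ½*5)² = (-5 - 5/2)² = (-15/2)² = 225/4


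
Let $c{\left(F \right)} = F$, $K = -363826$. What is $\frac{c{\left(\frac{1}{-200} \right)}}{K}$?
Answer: $\frac{1}{72765200} \approx 1.3743 \cdot 10^{-8}$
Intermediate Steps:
$\frac{c{\left(\frac{1}{-200} \right)}}{K} = \frac{1}{\left(-200\right) \left(-363826\right)} = \left(- \frac{1}{200}\right) \left(- \frac{1}{363826}\right) = \frac{1}{72765200}$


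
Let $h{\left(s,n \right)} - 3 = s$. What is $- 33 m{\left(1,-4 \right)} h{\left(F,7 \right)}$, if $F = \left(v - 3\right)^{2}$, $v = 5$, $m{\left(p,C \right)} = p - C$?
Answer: $-1155$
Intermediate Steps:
$F = 4$ ($F = \left(5 - 3\right)^{2} = 2^{2} = 4$)
$h{\left(s,n \right)} = 3 + s$
$- 33 m{\left(1,-4 \right)} h{\left(F,7 \right)} = - 33 \left(1 - -4\right) \left(3 + 4\right) = - 33 \left(1 + 4\right) 7 = \left(-33\right) 5 \cdot 7 = \left(-165\right) 7 = -1155$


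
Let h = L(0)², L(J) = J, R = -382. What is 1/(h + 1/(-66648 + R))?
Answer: -67030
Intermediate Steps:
h = 0 (h = 0² = 0)
1/(h + 1/(-66648 + R)) = 1/(0 + 1/(-66648 - 382)) = 1/(0 + 1/(-67030)) = 1/(0 - 1/67030) = 1/(-1/67030) = -67030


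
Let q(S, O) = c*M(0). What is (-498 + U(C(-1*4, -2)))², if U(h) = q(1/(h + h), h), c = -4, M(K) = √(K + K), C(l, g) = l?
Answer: 248004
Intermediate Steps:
M(K) = √2*√K (M(K) = √(2*K) = √2*√K)
q(S, O) = 0 (q(S, O) = -4*√2*√0 = -4*√2*0 = -4*0 = 0)
U(h) = 0
(-498 + U(C(-1*4, -2)))² = (-498 + 0)² = (-498)² = 248004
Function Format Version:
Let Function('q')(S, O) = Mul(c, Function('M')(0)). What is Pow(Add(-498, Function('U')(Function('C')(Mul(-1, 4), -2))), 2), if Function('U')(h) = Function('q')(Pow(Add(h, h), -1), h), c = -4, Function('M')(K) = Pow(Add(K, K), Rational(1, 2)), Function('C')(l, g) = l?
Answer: 248004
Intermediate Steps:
Function('M')(K) = Mul(Pow(2, Rational(1, 2)), Pow(K, Rational(1, 2))) (Function('M')(K) = Pow(Mul(2, K), Rational(1, 2)) = Mul(Pow(2, Rational(1, 2)), Pow(K, Rational(1, 2))))
Function('q')(S, O) = 0 (Function('q')(S, O) = Mul(-4, Mul(Pow(2, Rational(1, 2)), Pow(0, Rational(1, 2)))) = Mul(-4, Mul(Pow(2, Rational(1, 2)), 0)) = Mul(-4, 0) = 0)
Function('U')(h) = 0
Pow(Add(-498, Function('U')(Function('C')(Mul(-1, 4), -2))), 2) = Pow(Add(-498, 0), 2) = Pow(-498, 2) = 248004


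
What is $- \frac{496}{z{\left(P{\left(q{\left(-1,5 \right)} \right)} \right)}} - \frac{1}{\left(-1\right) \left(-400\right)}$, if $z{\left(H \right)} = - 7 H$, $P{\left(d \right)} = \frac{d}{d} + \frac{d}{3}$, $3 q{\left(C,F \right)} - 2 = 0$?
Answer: $\frac{1785523}{30800} \approx 57.971$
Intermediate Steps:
$q{\left(C,F \right)} = \frac{2}{3}$ ($q{\left(C,F \right)} = \frac{2}{3} + \frac{1}{3} \cdot 0 = \frac{2}{3} + 0 = \frac{2}{3}$)
$P{\left(d \right)} = 1 + \frac{d}{3}$ ($P{\left(d \right)} = 1 + d \frac{1}{3} = 1 + \frac{d}{3}$)
$- \frac{496}{z{\left(P{\left(q{\left(-1,5 \right)} \right)} \right)}} - \frac{1}{\left(-1\right) \left(-400\right)} = - \frac{496}{\left(-7\right) \left(1 + \frac{1}{3} \cdot \frac{2}{3}\right)} - \frac{1}{\left(-1\right) \left(-400\right)} = - \frac{496}{\left(-7\right) \left(1 + \frac{2}{9}\right)} - \frac{1}{400} = - \frac{496}{\left(-7\right) \frac{11}{9}} - \frac{1}{400} = - \frac{496}{- \frac{77}{9}} - \frac{1}{400} = \left(-496\right) \left(- \frac{9}{77}\right) - \frac{1}{400} = \frac{4464}{77} - \frac{1}{400} = \frac{1785523}{30800}$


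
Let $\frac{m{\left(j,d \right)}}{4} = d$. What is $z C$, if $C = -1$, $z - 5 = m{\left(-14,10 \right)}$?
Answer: $-45$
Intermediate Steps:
$m{\left(j,d \right)} = 4 d$
$z = 45$ ($z = 5 + 4 \cdot 10 = 5 + 40 = 45$)
$z C = 45 \left(-1\right) = -45$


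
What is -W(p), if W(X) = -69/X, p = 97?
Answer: 69/97 ≈ 0.71134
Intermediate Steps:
-W(p) = -(-69)/97 = -1*(-69/97) = 69/97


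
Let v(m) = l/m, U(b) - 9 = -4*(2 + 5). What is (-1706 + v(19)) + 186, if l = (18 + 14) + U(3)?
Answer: -28867/19 ≈ -1519.3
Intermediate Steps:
U(b) = -19 (U(b) = 9 - 4*(2 + 5) = 9 - 4*7 = 9 - 28 = -19)
l = 13 (l = (18 + 14) - 19 = 32 - 19 = 13)
v(m) = 13/m
(-1706 + v(19)) + 186 = (-1706 + 13/19) + 186 = -32401/19 + 186 = -28867/19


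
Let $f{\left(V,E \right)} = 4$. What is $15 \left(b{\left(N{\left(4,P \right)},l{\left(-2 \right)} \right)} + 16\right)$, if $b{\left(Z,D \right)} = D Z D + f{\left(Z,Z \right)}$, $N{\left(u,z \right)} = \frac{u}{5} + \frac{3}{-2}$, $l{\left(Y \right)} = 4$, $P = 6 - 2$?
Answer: $132$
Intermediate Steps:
$P = 4$
$N{\left(u,z \right)} = - \frac{3}{2} + \frac{u}{5}$ ($N{\left(u,z \right)} = u \frac{1}{5} + 3 \left(- \frac{1}{2}\right) = \frac{u}{5} - \frac{3}{2} = - \frac{3}{2} + \frac{u}{5}$)
$b{\left(Z,D \right)} = 4 + Z D^{2}$ ($b{\left(Z,D \right)} = D Z D + 4 = Z D^{2} + 4 = 4 + Z D^{2}$)
$15 \left(b{\left(N{\left(4,P \right)},l{\left(-2 \right)} \right)} + 16\right) = 15 \left(\left(4 + \left(- \frac{3}{2} + \frac{1}{5} \cdot 4\right) 4^{2}\right) + 16\right) = 15 \left(\left(4 + \left(- \frac{3}{2} + \frac{4}{5}\right) 16\right) + 16\right) = 15 \left(\left(4 - \frac{56}{5}\right) + 16\right) = 15 \left(- \frac{36}{5} + 16\right) = 15 \cdot \frac{44}{5} = 132$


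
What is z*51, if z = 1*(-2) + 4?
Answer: 102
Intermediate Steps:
z = 2 (z = -2 + 4 = 2)
z*51 = 2*51 = 102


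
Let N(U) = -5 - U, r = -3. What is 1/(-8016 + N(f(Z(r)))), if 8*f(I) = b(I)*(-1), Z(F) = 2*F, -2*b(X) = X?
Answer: -8/64165 ≈ -0.00012468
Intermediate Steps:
b(X) = -X/2
f(I) = I/16 (f(I) = (-I/2*(-1))/8 = (I/2)/8 = I/16)
1/(-8016 + N(f(Z(r)))) = 1/(-8016 + (-5 - 2*(-3)/16)) = 1/(-8016 + (-5 - (-6)/16)) = 1/(-8016 + (-5 - 1*(-3/8))) = 1/(-8016 + (-5 + 3/8)) = 1/(-8016 - 37/8) = 1/(-64165/8) = -8/64165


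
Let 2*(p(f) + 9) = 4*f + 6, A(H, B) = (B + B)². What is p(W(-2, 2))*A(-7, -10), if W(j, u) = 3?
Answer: 0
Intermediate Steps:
A(H, B) = 4*B² (A(H, B) = (2*B)² = 4*B²)
p(f) = -6 + 2*f (p(f) = -9 + (4*f + 6)/2 = -9 + (6 + 4*f)/2 = -9 + (3 + 2*f) = -6 + 2*f)
p(W(-2, 2))*A(-7, -10) = (-6 + 2*3)*(4*(-10)²) = (-6 + 6)*(4*100) = 0*400 = 0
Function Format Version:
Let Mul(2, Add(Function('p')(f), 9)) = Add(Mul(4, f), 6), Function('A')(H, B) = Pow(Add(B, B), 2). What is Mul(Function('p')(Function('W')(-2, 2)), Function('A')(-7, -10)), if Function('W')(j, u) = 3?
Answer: 0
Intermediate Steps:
Function('A')(H, B) = Mul(4, Pow(B, 2)) (Function('A')(H, B) = Pow(Mul(2, B), 2) = Mul(4, Pow(B, 2)))
Function('p')(f) = Add(-6, Mul(2, f)) (Function('p')(f) = Add(-9, Mul(Rational(1, 2), Add(Mul(4, f), 6))) = Add(-9, Mul(Rational(1, 2), Add(6, Mul(4, f)))) = Add(-9, Add(3, Mul(2, f))) = Add(-6, Mul(2, f)))
Mul(Function('p')(Function('W')(-2, 2)), Function('A')(-7, -10)) = Mul(Add(-6, Mul(2, 3)), Mul(4, Pow(-10, 2))) = Mul(Add(-6, 6), Mul(4, 100)) = Mul(0, 400) = 0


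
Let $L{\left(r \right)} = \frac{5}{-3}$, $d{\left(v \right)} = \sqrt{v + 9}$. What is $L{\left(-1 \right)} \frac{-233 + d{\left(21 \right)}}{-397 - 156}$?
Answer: $- \frac{1165}{1659} + \frac{5 \sqrt{30}}{1659} \approx -0.68572$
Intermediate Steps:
$d{\left(v \right)} = \sqrt{9 + v}$
$L{\left(r \right)} = - \frac{5}{3}$ ($L{\left(r \right)} = 5 \left(- \frac{1}{3}\right) = - \frac{5}{3}$)
$L{\left(-1 \right)} \frac{-233 + d{\left(21 \right)}}{-397 - 156} = - \frac{5 \frac{-233 + \sqrt{9 + 21}}{-397 - 156}}{3} = - \frac{5 \frac{-233 + \sqrt{30}}{-553}}{3} = - \frac{5 \left(-233 + \sqrt{30}\right) \left(- \frac{1}{553}\right)}{3} = - \frac{5 \left(\frac{233}{553} - \frac{\sqrt{30}}{553}\right)}{3} = - \frac{1165}{1659} + \frac{5 \sqrt{30}}{1659}$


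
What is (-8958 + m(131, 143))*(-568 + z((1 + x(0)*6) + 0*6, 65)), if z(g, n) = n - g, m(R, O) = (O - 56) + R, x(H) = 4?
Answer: 4614720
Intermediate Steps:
m(R, O) = -56 + O + R (m(R, O) = (-56 + O) + R = -56 + O + R)
(-8958 + m(131, 143))*(-568 + z((1 + x(0)*6) + 0*6, 65)) = (-8958 + (-56 + 143 + 131))*(-568 + (65 - ((1 + 4*6) + 0*6))) = (-8958 + 218)*(-568 + (65 - ((1 + 24) + 0))) = -8740*(-568 + (65 - (25 + 0))) = -8740*(-568 + (65 - 1*25)) = -8740*(-568 + (65 - 25)) = -8740*(-568 + 40) = -8740*(-528) = 4614720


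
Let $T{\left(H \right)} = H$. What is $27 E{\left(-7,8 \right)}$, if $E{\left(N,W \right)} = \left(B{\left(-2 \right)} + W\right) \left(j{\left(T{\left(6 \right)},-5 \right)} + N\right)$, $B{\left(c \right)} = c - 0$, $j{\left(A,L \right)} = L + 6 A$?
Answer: $3888$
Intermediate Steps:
$B{\left(c \right)} = c$ ($B{\left(c \right)} = c + 0 = c$)
$E{\left(N,W \right)} = \left(-2 + W\right) \left(31 + N\right)$ ($E{\left(N,W \right)} = \left(-2 + W\right) \left(\left(-5 + 6 \cdot 6\right) + N\right) = \left(-2 + W\right) \left(\left(-5 + 36\right) + N\right) = \left(-2 + W\right) \left(31 + N\right)$)
$27 E{\left(-7,8 \right)} = 27 \left(-62 - -14 + 31 \cdot 8 - 56\right) = 27 \left(-62 + 14 + 248 - 56\right) = 27 \cdot 144 = 3888$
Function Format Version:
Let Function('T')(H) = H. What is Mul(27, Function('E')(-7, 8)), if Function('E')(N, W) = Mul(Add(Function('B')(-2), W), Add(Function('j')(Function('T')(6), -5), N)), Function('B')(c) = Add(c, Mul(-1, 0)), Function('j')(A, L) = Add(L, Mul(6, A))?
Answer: 3888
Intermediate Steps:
Function('B')(c) = c (Function('B')(c) = Add(c, 0) = c)
Function('E')(N, W) = Mul(Add(-2, W), Add(31, N)) (Function('E')(N, W) = Mul(Add(-2, W), Add(Add(-5, Mul(6, 6)), N)) = Mul(Add(-2, W), Add(Add(-5, 36), N)) = Mul(Add(-2, W), Add(31, N)))
Mul(27, Function('E')(-7, 8)) = Mul(27, Add(-62, Mul(-2, -7), Mul(31, 8), Mul(-7, 8))) = Mul(27, Add(-62, 14, 248, -56)) = Mul(27, 144) = 3888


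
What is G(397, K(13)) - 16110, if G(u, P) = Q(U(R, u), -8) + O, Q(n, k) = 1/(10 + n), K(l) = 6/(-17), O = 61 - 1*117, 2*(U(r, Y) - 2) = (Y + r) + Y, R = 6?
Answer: -6660391/412 ≈ -16166.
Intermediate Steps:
U(r, Y) = 2 + Y + r/2 (U(r, Y) = 2 + ((Y + r) + Y)/2 = 2 + (r + 2*Y)/2 = 2 + (Y + r/2) = 2 + Y + r/2)
O = -56 (O = 61 - 117 = -56)
K(l) = -6/17 (K(l) = 6*(-1/17) = -6/17)
G(u, P) = -56 + 1/(15 + u) (G(u, P) = 1/(10 + (2 + u + (½)*6)) - 56 = 1/(10 + (2 + u + 3)) - 56 = 1/(10 + (5 + u)) - 56 = 1/(15 + u) - 56 = -56 + 1/(15 + u))
G(397, K(13)) - 16110 = (-839 - 56*397)/(15 + 397) - 16110 = (-839 - 22232)/412 - 16110 = (1/412)*(-23071) - 16110 = -23071/412 - 16110 = -6660391/412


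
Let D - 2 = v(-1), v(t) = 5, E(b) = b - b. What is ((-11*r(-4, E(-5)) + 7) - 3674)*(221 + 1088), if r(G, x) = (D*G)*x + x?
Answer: -4800103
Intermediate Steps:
E(b) = 0
D = 7 (D = 2 + 5 = 7)
r(G, x) = x + 7*G*x (r(G, x) = (7*G)*x + x = 7*G*x + x = x + 7*G*x)
((-11*r(-4, E(-5)) + 7) - 3674)*(221 + 1088) = ((-0*(1 + 7*(-4)) + 7) - 3674)*(221 + 1088) = ((-0*(1 - 28) + 7) - 3674)*1309 = ((-0*(-27) + 7) - 3674)*1309 = ((-11*0 + 7) - 3674)*1309 = ((0 + 7) - 3674)*1309 = (7 - 3674)*1309 = -3667*1309 = -4800103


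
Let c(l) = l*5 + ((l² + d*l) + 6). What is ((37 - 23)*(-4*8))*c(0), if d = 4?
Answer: -2688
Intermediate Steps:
c(l) = 6 + l² + 9*l (c(l) = l*5 + ((l² + 4*l) + 6) = 5*l + (6 + l² + 4*l) = 6 + l² + 9*l)
((37 - 23)*(-4*8))*c(0) = ((37 - 23)*(-4*8))*(6 + 0² + 9*0) = (14*(-32))*(6 + 0 + 0) = -448*6 = -2688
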